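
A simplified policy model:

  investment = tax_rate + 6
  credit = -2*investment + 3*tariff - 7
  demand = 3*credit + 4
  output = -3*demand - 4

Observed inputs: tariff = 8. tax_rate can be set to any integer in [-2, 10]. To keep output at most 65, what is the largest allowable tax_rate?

Substituting into the credit equation gives credit = -2*tax_rate + 5.
demand becomes -6*tax_rate + 19.
Substituting into the output equation gives output = 18*tax_rate - 61.
Require 18*tax_rate - 61 ≤ 65, so tax_rate ≤ 7.
The largest integer in [-2, 10] satisfying this is 7.

tax_rate = 7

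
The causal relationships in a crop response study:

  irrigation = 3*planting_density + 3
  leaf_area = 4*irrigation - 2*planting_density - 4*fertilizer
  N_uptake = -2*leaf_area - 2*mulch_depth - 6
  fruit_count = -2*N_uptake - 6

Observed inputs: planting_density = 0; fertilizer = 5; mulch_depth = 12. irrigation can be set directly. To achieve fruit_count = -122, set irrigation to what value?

Intervening on irrigation fixes its value directly, overriding its dependence on planting_density.
Substituting into the leaf_area equation gives leaf_area = 4*irrigation - 20.
Substituting into the N_uptake equation gives N_uptake = -8*irrigation + 10.
Substituting into the fruit_count equation gives fruit_count = 16*irrigation - 26.
Solve 16*irrigation - 26 = -122: irrigation = (-122 + 26) / 16 = -6.

irrigation = -6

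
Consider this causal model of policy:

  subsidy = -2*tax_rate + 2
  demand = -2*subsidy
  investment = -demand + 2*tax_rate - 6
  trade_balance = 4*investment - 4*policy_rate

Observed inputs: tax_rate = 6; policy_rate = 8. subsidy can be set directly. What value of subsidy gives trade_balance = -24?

Intervening on subsidy fixes its value directly, overriding its dependence on tax_rate.
Substituting into the investment equation gives investment = 2*subsidy + 6.
So trade_balance = 8*subsidy - 8.
Solve 8*subsidy - 8 = -24: subsidy = (-24 + 8) / 8 = -2.

subsidy = -2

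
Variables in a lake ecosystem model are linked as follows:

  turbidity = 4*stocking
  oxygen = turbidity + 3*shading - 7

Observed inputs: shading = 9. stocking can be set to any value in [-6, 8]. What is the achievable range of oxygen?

-4 to 52

Substituting into the oxygen equation gives oxygen = 4*stocking + 20.
Linear in stocking, so extremes are at the endpoints: stocking = -6 gives oxygen = -4; stocking = 8 gives oxygen = 52.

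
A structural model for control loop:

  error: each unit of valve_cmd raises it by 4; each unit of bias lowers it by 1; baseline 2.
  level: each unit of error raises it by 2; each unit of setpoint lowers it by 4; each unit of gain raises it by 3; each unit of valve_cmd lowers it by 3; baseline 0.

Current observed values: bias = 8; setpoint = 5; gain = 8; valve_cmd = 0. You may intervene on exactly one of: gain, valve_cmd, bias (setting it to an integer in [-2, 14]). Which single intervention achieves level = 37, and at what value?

set valve_cmd = 9

Intervening on gain: level = 3*gain - 32. Reaching 37 requires gain = 23, outside [-2, 14].
Intervening on valve_cmd: with other inputs at their observed values, level = 5*valve_cmd - 8. Solving for 37 gives valve_cmd = 9, within [-2, 14].
Intervening on bias: level = -2*bias + 8. Reaching 37 requires bias = -29/2, not an integer.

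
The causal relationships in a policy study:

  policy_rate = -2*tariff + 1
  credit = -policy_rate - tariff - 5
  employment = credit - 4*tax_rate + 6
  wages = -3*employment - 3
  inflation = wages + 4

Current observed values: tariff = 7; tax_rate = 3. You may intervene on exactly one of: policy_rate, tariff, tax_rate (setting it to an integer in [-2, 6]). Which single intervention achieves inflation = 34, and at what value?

set tariff = 1

Intervening on policy_rate: inflation = 3*policy_rate + 55. Reaching 34 requires policy_rate = -7, outside [-2, 6].
Intervening on tariff: with other inputs at their observed values, inflation = -3*tariff + 37. Solving for 34 gives tariff = 1, within [-2, 6].
Intervening on tax_rate: inflation = 12*tax_rate - 20. Reaching 34 requires tax_rate = 9/2, not an integer.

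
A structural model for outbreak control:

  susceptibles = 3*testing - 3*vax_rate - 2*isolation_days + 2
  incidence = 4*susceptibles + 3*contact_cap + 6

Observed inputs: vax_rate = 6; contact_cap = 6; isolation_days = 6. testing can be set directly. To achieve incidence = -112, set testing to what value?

testing = -2

Substituting into the susceptibles equation gives susceptibles = 3*testing - 28.
Substituting into the incidence equation gives incidence = 12*testing - 88.
Solve 12*testing - 88 = -112: testing = (-112 + 88) / 12 = -2.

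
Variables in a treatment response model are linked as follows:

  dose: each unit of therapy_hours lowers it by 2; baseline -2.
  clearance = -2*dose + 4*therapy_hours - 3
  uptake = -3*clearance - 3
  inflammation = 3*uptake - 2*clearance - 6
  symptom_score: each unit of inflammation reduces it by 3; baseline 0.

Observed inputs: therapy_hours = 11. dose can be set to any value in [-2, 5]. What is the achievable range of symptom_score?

Intervening on dose fixes its value directly, overriding its dependence on therapy_hours.
Substituting into the clearance equation gives clearance = -2*dose + 41.
uptake becomes 6*dose - 126.
inflammation becomes 22*dose - 466.
Substituting into the symptom_score equation gives symptom_score = -66*dose + 1398.
Linear in dose, so extremes are at the endpoints: dose = -2 gives symptom_score = 1530; dose = 5 gives symptom_score = 1068.

1068 to 1530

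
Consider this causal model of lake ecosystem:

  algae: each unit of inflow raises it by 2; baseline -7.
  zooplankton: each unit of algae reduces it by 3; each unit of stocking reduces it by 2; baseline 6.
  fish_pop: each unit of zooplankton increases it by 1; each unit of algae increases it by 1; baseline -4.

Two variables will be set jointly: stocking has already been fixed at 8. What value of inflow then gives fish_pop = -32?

With stocking held at 8:
Substituting into the zooplankton equation gives zooplankton = -6*inflow + 11.
So fish_pop = -4*inflow.
Solve -4*inflow = -32: inflow = -32 / -4 = 8.

inflow = 8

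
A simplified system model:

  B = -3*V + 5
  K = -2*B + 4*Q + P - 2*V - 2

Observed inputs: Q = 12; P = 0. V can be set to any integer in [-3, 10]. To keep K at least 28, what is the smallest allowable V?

Substituting into the K equation gives K = 4*V + 36.
Require 4*V + 36 ≥ 28, so V ≥ -2.
The smallest integer in [-3, 10] satisfying this is -2.

V = -2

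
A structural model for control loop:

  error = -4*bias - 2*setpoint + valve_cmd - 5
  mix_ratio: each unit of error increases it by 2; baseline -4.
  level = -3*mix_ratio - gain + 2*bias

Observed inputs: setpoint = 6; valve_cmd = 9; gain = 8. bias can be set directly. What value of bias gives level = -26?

Substituting into the error equation gives error = -4*bias - 8.
This gives mix_ratio = -8*bias - 20.
Substituting into the level equation gives level = 26*bias + 52.
Solve 26*bias + 52 = -26: bias = (-26 - 52) / 26 = -3.

bias = -3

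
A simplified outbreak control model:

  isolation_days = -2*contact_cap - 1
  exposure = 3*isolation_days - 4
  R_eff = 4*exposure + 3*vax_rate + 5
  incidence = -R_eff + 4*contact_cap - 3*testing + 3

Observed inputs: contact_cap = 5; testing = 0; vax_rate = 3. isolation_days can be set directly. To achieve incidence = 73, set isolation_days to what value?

Intervening on isolation_days fixes its value directly, overriding its dependence on contact_cap.
Substituting into the R_eff equation gives R_eff = 12*isolation_days - 2.
This gives incidence = -12*isolation_days + 25.
Solve -12*isolation_days + 25 = 73: isolation_days = (73 - 25) / -12 = -4.

isolation_days = -4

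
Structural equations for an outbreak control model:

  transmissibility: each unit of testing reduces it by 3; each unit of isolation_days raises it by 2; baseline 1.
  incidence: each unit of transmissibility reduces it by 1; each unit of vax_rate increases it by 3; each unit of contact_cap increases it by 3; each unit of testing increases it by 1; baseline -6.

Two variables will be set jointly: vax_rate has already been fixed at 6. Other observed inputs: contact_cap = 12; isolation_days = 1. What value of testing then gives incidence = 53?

testing = 2

With vax_rate held at 6:
Substituting into the transmissibility equation gives transmissibility = -3*testing + 3.
Substituting into the incidence equation gives incidence = 4*testing + 45.
Solve 4*testing + 45 = 53: testing = (53 - 45) / 4 = 2.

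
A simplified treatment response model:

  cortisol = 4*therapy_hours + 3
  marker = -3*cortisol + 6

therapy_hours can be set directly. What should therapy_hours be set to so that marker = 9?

Substituting into the marker equation gives marker = -12*therapy_hours - 3.
Solve -12*therapy_hours - 3 = 9: therapy_hours = (9 + 3) / -12 = -1.

therapy_hours = -1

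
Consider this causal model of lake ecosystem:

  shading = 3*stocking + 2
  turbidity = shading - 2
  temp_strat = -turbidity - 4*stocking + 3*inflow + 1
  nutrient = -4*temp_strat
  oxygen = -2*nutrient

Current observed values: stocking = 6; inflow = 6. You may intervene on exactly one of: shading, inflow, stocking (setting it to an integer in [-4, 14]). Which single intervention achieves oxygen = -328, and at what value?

Intervening on shading: oxygen = -8*shading - 24. Reaching -328 requires shading = 38, outside [-4, 14].
Intervening on inflow: with other inputs at their observed values, oxygen = 24*inflow - 328. Solving for -328 gives inflow = 0, within [-4, 14].
Intervening on stocking: oxygen = -56*stocking + 152. Reaching -328 requires stocking = 60/7, not an integer.

set inflow = 0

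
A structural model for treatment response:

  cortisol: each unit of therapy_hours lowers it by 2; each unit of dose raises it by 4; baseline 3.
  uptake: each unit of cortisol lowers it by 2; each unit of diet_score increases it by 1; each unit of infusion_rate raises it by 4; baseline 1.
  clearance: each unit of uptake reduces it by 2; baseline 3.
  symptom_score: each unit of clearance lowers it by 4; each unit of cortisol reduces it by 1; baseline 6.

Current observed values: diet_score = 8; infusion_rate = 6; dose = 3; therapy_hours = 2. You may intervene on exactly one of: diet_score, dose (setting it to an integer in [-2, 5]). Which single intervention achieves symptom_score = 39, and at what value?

Intervening on diet_score: with other inputs at their observed values, symptom_score = 8*diet_score + 7. Solving for 39 gives diet_score = 4, within [-2, 5].
Intervening on dose: symptom_score = -68*dose + 275. Reaching 39 requires dose = 59/17, not an integer.

set diet_score = 4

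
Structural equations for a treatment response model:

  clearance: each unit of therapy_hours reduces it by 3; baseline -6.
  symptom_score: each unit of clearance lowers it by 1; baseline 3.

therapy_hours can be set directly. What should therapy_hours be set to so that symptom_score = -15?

Substituting into the symptom_score equation gives symptom_score = 3*therapy_hours + 9.
Solve 3*therapy_hours + 9 = -15: therapy_hours = (-15 - 9) / 3 = -8.

therapy_hours = -8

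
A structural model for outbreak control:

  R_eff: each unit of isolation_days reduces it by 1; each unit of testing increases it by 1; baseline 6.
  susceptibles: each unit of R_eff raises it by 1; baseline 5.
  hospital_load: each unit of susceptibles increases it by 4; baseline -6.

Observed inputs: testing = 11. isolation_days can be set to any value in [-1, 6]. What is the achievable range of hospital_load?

Substituting into the R_eff equation gives R_eff = -isolation_days + 17.
Substituting into the susceptibles equation gives susceptibles = -isolation_days + 22.
hospital_load becomes -4*isolation_days + 82.
Linear in isolation_days, so extremes are at the endpoints: isolation_days = -1 gives hospital_load = 86; isolation_days = 6 gives hospital_load = 58.

58 to 86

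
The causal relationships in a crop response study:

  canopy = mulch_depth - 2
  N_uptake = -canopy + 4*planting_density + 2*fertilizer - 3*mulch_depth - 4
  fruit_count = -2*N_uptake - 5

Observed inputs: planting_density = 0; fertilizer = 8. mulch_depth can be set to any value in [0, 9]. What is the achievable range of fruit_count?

-33 to 39

Substituting into the N_uptake equation gives N_uptake = -4*mulch_depth + 14.
Substituting into the fruit_count equation gives fruit_count = 8*mulch_depth - 33.
Linear in mulch_depth, so extremes are at the endpoints: mulch_depth = 0 gives fruit_count = -33; mulch_depth = 9 gives fruit_count = 39.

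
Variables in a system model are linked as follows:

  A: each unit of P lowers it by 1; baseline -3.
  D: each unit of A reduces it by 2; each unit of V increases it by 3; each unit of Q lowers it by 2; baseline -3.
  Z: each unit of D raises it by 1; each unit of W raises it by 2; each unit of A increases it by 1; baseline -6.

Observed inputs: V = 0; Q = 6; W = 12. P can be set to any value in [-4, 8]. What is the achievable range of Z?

2 to 14

Substituting into the D equation gives D = 2*P - 9.
So Z = P + 6.
Linear in P, so extremes are at the endpoints: P = -4 gives Z = 2; P = 8 gives Z = 14.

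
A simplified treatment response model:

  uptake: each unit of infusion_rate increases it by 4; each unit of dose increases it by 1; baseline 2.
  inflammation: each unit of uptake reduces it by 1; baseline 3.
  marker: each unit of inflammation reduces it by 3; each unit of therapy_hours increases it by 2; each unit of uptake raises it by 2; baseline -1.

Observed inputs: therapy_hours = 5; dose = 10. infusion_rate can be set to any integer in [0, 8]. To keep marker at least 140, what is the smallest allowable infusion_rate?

Substituting into the uptake equation gives uptake = 4*infusion_rate + 12.
This gives inflammation = -4*infusion_rate - 9.
Substituting into the marker equation gives marker = 20*infusion_rate + 60.
Require 20*infusion_rate + 60 ≥ 140, so infusion_rate ≥ 4.
The smallest integer in [0, 8] satisfying this is 4.

infusion_rate = 4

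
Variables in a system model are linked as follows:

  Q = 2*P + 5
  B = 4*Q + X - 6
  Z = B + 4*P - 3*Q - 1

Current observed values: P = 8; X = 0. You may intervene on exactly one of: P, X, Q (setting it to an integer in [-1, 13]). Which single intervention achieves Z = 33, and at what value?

Intervening on P: Z = 6*P - 2. Reaching 33 requires P = 35/6, not an integer.
Intervening on X: Z = X + 46. Reaching 33 requires X = -13, outside [-1, 13].
Intervening on Q: with other inputs at their observed values, Z = Q + 25. Solving for 33 gives Q = 8, within [-1, 13].

set Q = 8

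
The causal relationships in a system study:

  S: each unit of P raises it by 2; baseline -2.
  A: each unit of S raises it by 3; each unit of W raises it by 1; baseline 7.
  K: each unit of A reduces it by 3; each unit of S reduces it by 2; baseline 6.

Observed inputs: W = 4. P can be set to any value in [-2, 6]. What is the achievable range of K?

-137 to 39

Substituting into the A equation gives A = 6*P + 5.
K becomes -22*P - 5.
Linear in P, so extremes are at the endpoints: P = -2 gives K = 39; P = 6 gives K = -137.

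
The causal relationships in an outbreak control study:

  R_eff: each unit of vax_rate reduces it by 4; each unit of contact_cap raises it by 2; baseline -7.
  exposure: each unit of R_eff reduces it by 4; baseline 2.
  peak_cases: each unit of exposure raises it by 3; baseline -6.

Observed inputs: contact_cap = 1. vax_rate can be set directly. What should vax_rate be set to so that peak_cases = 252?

vax_rate = 4

Substituting into the R_eff equation gives R_eff = -4*vax_rate - 5.
Substituting into the exposure equation gives exposure = 16*vax_rate + 22.
Substituting into the peak_cases equation gives peak_cases = 48*vax_rate + 60.
Solve 48*vax_rate + 60 = 252: vax_rate = (252 - 60) / 48 = 4.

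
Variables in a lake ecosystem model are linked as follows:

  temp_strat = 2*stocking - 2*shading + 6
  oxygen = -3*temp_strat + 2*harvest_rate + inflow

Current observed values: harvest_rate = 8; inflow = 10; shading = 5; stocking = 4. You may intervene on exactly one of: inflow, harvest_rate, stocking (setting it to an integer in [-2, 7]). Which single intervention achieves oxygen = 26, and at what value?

set stocking = 2

Intervening on inflow: oxygen = inflow + 4. Reaching 26 requires inflow = 22, outside [-2, 7].
Intervening on harvest_rate: oxygen = 2*harvest_rate - 2. Reaching 26 requires harvest_rate = 14, outside [-2, 7].
Intervening on stocking: with other inputs at their observed values, oxygen = -6*stocking + 38. Solving for 26 gives stocking = 2, within [-2, 7].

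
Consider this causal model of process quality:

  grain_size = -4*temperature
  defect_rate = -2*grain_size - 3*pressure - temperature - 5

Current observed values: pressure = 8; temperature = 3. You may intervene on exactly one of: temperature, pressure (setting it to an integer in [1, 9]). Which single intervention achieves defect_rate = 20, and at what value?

Intervening on temperature: with other inputs at their observed values, defect_rate = 7*temperature - 29. Solving for 20 gives temperature = 7, within [1, 9].
Intervening on pressure: defect_rate = -3*pressure + 16. Reaching 20 requires pressure = -4/3, not an integer.

set temperature = 7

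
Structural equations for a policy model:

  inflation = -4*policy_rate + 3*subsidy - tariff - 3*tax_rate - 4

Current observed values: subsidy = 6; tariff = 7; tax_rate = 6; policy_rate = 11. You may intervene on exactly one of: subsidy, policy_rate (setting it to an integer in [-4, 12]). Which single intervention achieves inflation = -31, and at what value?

set policy_rate = 5

Intervening on subsidy: inflation = 3*subsidy - 73. Reaching -31 requires subsidy = 14, outside [-4, 12].
Intervening on policy_rate: with other inputs at their observed values, inflation = -4*policy_rate - 11. Solving for -31 gives policy_rate = 5, within [-4, 12].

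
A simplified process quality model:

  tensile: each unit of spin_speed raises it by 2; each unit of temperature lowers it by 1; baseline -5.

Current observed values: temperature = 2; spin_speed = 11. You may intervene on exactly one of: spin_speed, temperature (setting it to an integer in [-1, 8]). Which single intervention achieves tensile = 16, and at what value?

set temperature = 1

Intervening on spin_speed: tensile = 2*spin_speed - 7. Reaching 16 requires spin_speed = 23/2, not an integer.
Intervening on temperature: with other inputs at their observed values, tensile = -temperature + 17. Solving for 16 gives temperature = 1, within [-1, 8].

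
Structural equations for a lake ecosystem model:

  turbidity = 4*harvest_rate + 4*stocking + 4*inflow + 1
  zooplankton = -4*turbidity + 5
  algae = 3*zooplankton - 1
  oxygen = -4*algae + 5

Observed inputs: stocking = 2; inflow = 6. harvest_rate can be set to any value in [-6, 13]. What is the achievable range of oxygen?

381 to 4029

Substituting into the turbidity equation gives turbidity = 4*harvest_rate + 33.
zooplankton becomes -16*harvest_rate - 127.
So algae = -48*harvest_rate - 382.
So oxygen = 192*harvest_rate + 1533.
Linear in harvest_rate, so extremes are at the endpoints: harvest_rate = -6 gives oxygen = 381; harvest_rate = 13 gives oxygen = 4029.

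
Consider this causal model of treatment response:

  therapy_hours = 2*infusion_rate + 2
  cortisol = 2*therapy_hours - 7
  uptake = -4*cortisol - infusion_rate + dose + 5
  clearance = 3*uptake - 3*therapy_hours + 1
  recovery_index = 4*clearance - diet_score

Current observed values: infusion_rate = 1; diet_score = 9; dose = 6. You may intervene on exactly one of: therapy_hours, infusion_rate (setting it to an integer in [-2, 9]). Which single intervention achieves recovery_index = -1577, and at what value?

set infusion_rate = 8

Intervening on therapy_hours: recovery_index = -108*therapy_hours + 451. Reaching -1577 requires therapy_hours = 169/9, not an integer.
Intervening on infusion_rate: with other inputs at their observed values, recovery_index = -228*infusion_rate + 247. Solving for -1577 gives infusion_rate = 8, within [-2, 9].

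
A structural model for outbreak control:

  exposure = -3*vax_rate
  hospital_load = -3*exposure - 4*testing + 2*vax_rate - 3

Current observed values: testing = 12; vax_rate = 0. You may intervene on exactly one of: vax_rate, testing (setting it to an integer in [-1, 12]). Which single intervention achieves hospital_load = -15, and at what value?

set testing = 3

Intervening on vax_rate: hospital_load = 11*vax_rate - 51. Reaching -15 requires vax_rate = 36/11, not an integer.
Intervening on testing: with other inputs at their observed values, hospital_load = -4*testing - 3. Solving for -15 gives testing = 3, within [-1, 12].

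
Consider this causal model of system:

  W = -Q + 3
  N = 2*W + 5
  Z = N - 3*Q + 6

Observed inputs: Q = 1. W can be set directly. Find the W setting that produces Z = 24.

Intervening on W fixes its value directly, overriding its dependence on Q.
Substituting into the Z equation gives Z = 2*W + 8.
Solve 2*W + 8 = 24: W = (24 - 8) / 2 = 8.

W = 8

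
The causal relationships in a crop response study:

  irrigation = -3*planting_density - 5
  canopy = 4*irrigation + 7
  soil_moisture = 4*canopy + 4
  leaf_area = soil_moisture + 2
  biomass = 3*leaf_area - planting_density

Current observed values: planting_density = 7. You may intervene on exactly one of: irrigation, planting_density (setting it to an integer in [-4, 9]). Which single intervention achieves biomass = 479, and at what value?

Intervening on irrigation: with other inputs at their observed values, biomass = 48*irrigation + 95. Solving for 479 gives irrigation = 8, within [-4, 9].
Intervening on planting_density: biomass = -145*planting_density - 138. Reaching 479 requires planting_density = -617/145, not an integer.

set irrigation = 8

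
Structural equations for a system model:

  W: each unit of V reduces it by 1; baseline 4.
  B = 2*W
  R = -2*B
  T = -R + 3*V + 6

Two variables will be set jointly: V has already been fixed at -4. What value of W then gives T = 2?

W = 2

With V held at -4:
Intervening on W fixes its value directly, overriding its dependence on V.
Substituting into the R equation gives R = -4*W.
This gives T = 4*W - 6.
Solve 4*W - 6 = 2: W = (2 + 6) / 4 = 2.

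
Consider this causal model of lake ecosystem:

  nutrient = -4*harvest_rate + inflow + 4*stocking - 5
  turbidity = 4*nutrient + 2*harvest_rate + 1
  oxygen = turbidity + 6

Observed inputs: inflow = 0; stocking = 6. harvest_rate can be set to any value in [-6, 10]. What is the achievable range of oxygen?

Substituting into the nutrient equation gives nutrient = -4*harvest_rate + 19.
This gives turbidity = -14*harvest_rate + 77.
oxygen becomes -14*harvest_rate + 83.
Linear in harvest_rate, so extremes are at the endpoints: harvest_rate = -6 gives oxygen = 167; harvest_rate = 10 gives oxygen = -57.

-57 to 167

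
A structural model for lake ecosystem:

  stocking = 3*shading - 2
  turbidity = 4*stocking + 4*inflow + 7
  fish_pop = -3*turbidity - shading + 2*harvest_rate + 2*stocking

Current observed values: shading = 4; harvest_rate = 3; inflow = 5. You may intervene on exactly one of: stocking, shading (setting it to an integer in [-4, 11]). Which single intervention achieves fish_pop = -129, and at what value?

Intervening on stocking: with other inputs at their observed values, fish_pop = -10*stocking - 79. Solving for -129 gives stocking = 5, within [-4, 11].
Intervening on shading: fish_pop = -31*shading - 55. Reaching -129 requires shading = 74/31, not an integer.

set stocking = 5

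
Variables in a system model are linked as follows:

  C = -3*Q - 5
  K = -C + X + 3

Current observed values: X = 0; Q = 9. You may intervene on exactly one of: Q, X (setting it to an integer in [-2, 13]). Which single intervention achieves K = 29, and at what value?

Intervening on Q: with other inputs at their observed values, K = 3*Q + 8. Solving for 29 gives Q = 7, within [-2, 13].
Intervening on X: K = X + 35. Reaching 29 requires X = -6, outside [-2, 13].

set Q = 7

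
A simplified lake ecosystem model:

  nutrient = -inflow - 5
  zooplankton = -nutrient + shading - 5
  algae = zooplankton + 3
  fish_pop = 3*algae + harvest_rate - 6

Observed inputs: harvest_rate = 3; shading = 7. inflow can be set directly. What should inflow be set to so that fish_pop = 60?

Substituting into the zooplankton equation gives zooplankton = inflow + 7.
Substituting into the algae equation gives algae = inflow + 10.
Substituting into the fish_pop equation gives fish_pop = 3*inflow + 27.
Solve 3*inflow + 27 = 60: inflow = (60 - 27) / 3 = 11.

inflow = 11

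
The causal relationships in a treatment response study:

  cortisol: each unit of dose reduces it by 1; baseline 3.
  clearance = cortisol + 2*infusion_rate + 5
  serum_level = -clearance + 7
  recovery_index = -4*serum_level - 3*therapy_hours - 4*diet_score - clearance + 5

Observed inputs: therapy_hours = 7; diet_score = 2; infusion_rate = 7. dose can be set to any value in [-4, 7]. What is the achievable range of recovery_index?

-7 to 26

Substituting into the clearance equation gives clearance = -dose + 22.
So serum_level = dose - 15.
So recovery_index = -3*dose + 14.
Linear in dose, so extremes are at the endpoints: dose = -4 gives recovery_index = 26; dose = 7 gives recovery_index = -7.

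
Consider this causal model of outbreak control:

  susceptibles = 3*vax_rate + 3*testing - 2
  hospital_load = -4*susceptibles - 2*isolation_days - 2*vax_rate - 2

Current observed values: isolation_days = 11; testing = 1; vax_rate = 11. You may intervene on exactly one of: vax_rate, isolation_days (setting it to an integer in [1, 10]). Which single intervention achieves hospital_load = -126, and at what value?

set vax_rate = 7

Intervening on vax_rate: with other inputs at their observed values, hospital_load = -14*vax_rate - 28. Solving for -126 gives vax_rate = 7, within [1, 10].
Intervening on isolation_days: hospital_load = -2*isolation_days - 160. Reaching -126 requires isolation_days = -17, outside [1, 10].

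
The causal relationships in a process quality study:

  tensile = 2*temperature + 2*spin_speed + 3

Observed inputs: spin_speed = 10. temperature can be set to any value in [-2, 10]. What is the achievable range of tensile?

Substituting into the tensile equation gives tensile = 2*temperature + 23.
Linear in temperature, so extremes are at the endpoints: temperature = -2 gives tensile = 19; temperature = 10 gives tensile = 43.

19 to 43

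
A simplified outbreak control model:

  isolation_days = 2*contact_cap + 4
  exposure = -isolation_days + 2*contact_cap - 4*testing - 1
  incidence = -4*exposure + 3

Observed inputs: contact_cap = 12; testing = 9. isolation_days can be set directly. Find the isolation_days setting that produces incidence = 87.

isolation_days = 8

Intervening on isolation_days fixes its value directly, overriding its dependence on contact_cap.
Substituting into the exposure equation gives exposure = -isolation_days - 13.
Substituting into the incidence equation gives incidence = 4*isolation_days + 55.
Solve 4*isolation_days + 55 = 87: isolation_days = (87 - 55) / 4 = 8.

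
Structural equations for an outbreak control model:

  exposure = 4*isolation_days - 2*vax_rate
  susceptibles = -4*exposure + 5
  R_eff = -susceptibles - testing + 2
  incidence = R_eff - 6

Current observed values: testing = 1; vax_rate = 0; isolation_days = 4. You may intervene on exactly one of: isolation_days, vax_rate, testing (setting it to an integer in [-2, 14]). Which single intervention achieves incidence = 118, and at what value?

set isolation_days = 8

Intervening on isolation_days: with other inputs at their observed values, incidence = 16*isolation_days - 10. Solving for 118 gives isolation_days = 8, within [-2, 14].
Intervening on vax_rate: incidence = -8*vax_rate + 54. Reaching 118 requires vax_rate = -8, outside [-2, 14].
Intervening on testing: incidence = -testing + 55. Reaching 118 requires testing = -63, outside [-2, 14].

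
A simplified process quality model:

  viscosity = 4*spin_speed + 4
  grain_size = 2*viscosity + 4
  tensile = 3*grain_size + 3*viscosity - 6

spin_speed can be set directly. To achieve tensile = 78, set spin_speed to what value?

Substituting into the grain_size equation gives grain_size = 8*spin_speed + 12.
tensile becomes 36*spin_speed + 42.
Solve 36*spin_speed + 42 = 78: spin_speed = (78 - 42) / 36 = 1.

spin_speed = 1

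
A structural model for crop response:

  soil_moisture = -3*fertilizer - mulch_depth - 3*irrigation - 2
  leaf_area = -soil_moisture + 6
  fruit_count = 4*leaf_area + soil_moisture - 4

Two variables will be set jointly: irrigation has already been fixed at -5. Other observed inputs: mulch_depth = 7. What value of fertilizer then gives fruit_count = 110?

With irrigation held at -5:
Substituting into the soil_moisture equation gives soil_moisture = -3*fertilizer + 6.
Substituting into the leaf_area equation gives leaf_area = 3*fertilizer.
So fruit_count = 9*fertilizer + 2.
Solve 9*fertilizer + 2 = 110: fertilizer = (110 - 2) / 9 = 12.

fertilizer = 12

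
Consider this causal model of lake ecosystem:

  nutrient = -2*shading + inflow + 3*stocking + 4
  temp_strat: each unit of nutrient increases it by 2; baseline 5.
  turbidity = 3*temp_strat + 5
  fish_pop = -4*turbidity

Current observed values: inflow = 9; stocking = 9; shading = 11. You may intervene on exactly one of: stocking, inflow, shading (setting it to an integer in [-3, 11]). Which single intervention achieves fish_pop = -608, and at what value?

set shading = 9

Intervening on stocking: fish_pop = -72*stocking + 136. Reaching -608 requires stocking = 31/3, not an integer.
Intervening on inflow: fish_pop = -24*inflow - 296. Reaching -608 requires inflow = 13, outside [-3, 11].
Intervening on shading: with other inputs at their observed values, fish_pop = 48*shading - 1040. Solving for -608 gives shading = 9, within [-3, 11].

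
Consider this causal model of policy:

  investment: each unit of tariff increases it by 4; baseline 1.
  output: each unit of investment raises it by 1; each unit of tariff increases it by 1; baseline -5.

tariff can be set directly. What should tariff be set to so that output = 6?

tariff = 2

Substituting into the output equation gives output = 5*tariff - 4.
Solve 5*tariff - 4 = 6: tariff = (6 + 4) / 5 = 2.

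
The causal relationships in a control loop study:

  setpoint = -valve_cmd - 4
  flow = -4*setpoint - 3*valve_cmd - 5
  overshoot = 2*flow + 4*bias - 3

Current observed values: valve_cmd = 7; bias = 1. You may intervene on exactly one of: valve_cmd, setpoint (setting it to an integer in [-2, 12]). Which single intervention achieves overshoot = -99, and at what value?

set setpoint = 6

Intervening on valve_cmd: overshoot = 2*valve_cmd + 23. Reaching -99 requires valve_cmd = -61, outside [-2, 12].
Intervening on setpoint: with other inputs at their observed values, overshoot = -8*setpoint - 51. Solving for -99 gives setpoint = 6, within [-2, 12].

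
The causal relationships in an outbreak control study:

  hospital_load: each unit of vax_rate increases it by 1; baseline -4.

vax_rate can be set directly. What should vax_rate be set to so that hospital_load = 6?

vax_rate = 10

Solve vax_rate - 4 = 6: vax_rate = (6 + 4) / 1 = 10.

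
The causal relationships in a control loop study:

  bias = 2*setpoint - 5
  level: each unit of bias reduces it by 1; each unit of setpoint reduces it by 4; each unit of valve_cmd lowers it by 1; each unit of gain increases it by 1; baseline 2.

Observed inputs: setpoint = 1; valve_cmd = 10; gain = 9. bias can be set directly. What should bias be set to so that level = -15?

bias = 12

Intervening on bias fixes its value directly, overriding its dependence on setpoint.
Substituting into the level equation gives level = -bias - 3.
Solve -bias - 3 = -15: bias = (-15 + 3) / -1 = 12.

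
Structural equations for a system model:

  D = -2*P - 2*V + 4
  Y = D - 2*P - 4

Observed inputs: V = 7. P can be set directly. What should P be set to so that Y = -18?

Substituting into the D equation gives D = -2*P - 10.
This gives Y = -4*P - 14.
Solve -4*P - 14 = -18: P = (-18 + 14) / -4 = 1.

P = 1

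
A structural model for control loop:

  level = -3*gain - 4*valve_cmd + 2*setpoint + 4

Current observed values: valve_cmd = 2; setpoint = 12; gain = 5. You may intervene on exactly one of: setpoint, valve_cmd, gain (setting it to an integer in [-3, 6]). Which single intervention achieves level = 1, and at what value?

set valve_cmd = 3

Intervening on setpoint: level = 2*setpoint - 19. Reaching 1 requires setpoint = 10, outside [-3, 6].
Intervening on valve_cmd: with other inputs at their observed values, level = -4*valve_cmd + 13. Solving for 1 gives valve_cmd = 3, within [-3, 6].
Intervening on gain: level = -3*gain + 20. Reaching 1 requires gain = 19/3, not an integer.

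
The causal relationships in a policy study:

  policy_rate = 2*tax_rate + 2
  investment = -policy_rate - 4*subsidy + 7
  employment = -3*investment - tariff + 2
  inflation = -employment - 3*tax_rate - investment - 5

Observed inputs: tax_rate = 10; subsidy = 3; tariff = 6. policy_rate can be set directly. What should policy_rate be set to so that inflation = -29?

Intervening on policy_rate fixes its value directly, overriding its dependence on tax_rate.
Substituting into the investment equation gives investment = -policy_rate - 5.
This gives employment = 3*policy_rate + 11.
So inflation = -2*policy_rate - 41.
Solve -2*policy_rate - 41 = -29: policy_rate = (-29 + 41) / -2 = -6.

policy_rate = -6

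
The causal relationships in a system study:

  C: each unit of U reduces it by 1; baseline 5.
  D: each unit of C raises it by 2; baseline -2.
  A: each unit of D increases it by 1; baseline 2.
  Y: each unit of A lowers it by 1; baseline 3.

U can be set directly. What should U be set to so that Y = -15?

U = -4

Substituting into the D equation gives D = -2*U + 8.
A becomes -2*U + 10.
Substituting into the Y equation gives Y = 2*U - 7.
Solve 2*U - 7 = -15: U = (-15 + 7) / 2 = -4.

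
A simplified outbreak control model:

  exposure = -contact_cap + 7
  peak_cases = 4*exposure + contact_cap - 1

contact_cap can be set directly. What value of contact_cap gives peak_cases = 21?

contact_cap = 2

Substituting into the peak_cases equation gives peak_cases = -3*contact_cap + 27.
Solve -3*contact_cap + 27 = 21: contact_cap = (21 - 27) / -3 = 2.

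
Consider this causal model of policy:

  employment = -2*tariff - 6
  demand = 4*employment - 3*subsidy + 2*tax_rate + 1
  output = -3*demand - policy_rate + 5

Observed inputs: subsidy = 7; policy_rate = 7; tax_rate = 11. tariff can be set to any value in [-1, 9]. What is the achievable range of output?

40 to 280

Substituting into the demand equation gives demand = -8*tariff - 22.
Substituting into the output equation gives output = 24*tariff + 64.
Linear in tariff, so extremes are at the endpoints: tariff = -1 gives output = 40; tariff = 9 gives output = 280.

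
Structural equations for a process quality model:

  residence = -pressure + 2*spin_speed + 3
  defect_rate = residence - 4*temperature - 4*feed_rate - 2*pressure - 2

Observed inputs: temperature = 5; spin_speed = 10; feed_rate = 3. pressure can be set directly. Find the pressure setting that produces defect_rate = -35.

Substituting into the residence equation gives residence = -pressure + 23.
Substituting into the defect_rate equation gives defect_rate = -3*pressure - 11.
Solve -3*pressure - 11 = -35: pressure = (-35 + 11) / -3 = 8.

pressure = 8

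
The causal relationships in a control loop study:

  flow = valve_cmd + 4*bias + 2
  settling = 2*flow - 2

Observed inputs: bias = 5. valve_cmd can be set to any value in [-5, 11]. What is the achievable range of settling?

Substituting into the flow equation gives flow = valve_cmd + 22.
This gives settling = 2*valve_cmd + 42.
Linear in valve_cmd, so extremes are at the endpoints: valve_cmd = -5 gives settling = 32; valve_cmd = 11 gives settling = 64.

32 to 64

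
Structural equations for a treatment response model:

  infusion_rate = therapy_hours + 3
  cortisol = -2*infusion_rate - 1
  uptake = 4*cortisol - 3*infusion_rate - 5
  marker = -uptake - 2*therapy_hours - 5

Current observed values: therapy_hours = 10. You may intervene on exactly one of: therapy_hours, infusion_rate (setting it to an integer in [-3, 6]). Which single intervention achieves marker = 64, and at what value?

set therapy_hours = 3

Intervening on therapy_hours: with other inputs at their observed values, marker = 9*therapy_hours + 37. Solving for 64 gives therapy_hours = 3, within [-3, 6].
Intervening on infusion_rate: marker = 11*infusion_rate - 16. Reaching 64 requires infusion_rate = 80/11, not an integer.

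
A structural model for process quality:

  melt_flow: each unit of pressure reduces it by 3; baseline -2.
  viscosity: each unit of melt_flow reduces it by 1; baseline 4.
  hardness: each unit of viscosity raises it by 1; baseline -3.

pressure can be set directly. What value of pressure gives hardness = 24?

pressure = 7

Substituting into the viscosity equation gives viscosity = 3*pressure + 6.
So hardness = 3*pressure + 3.
Solve 3*pressure + 3 = 24: pressure = (24 - 3) / 3 = 7.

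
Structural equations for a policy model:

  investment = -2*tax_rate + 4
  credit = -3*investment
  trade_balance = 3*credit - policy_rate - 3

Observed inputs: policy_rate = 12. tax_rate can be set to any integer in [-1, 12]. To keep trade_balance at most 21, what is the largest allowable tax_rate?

Substituting into the credit equation gives credit = 6*tax_rate - 12.
Substituting into the trade_balance equation gives trade_balance = 18*tax_rate - 51.
Require 18*tax_rate - 51 ≤ 21, so tax_rate ≤ 4.
The largest integer in [-1, 12] satisfying this is 4.

tax_rate = 4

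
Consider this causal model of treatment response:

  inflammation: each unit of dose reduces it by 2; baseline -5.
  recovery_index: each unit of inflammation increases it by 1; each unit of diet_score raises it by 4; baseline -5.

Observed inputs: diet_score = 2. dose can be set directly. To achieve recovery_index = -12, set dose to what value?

dose = 5

Substituting into the recovery_index equation gives recovery_index = -2*dose - 2.
Solve -2*dose - 2 = -12: dose = (-12 + 2) / -2 = 5.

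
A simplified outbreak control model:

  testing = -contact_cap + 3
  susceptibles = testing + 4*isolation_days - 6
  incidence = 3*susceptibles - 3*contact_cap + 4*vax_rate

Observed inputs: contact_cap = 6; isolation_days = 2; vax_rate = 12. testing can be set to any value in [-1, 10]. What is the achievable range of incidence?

Intervening on testing fixes its value directly, overriding its dependence on contact_cap.
Substituting into the susceptibles equation gives susceptibles = testing + 2.
incidence becomes 3*testing + 36.
Linear in testing, so extremes are at the endpoints: testing = -1 gives incidence = 33; testing = 10 gives incidence = 66.

33 to 66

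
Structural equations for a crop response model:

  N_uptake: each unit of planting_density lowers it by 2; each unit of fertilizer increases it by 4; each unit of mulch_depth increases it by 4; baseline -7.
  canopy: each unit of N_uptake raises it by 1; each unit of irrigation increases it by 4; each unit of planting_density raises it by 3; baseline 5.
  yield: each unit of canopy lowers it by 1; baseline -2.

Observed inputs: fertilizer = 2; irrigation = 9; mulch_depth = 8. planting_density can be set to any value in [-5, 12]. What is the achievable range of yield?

Substituting into the N_uptake equation gives N_uptake = -2*planting_density + 33.
So canopy = planting_density + 74.
Substituting into the yield equation gives yield = -planting_density - 76.
Linear in planting_density, so extremes are at the endpoints: planting_density = -5 gives yield = -71; planting_density = 12 gives yield = -88.

-88 to -71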